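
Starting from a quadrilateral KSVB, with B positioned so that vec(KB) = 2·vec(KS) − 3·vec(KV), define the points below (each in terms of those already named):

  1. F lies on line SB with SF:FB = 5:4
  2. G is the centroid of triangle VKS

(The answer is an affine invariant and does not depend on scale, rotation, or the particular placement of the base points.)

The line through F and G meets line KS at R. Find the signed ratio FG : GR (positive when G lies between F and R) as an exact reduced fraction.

FG:GR = -6

Choose coordinates K = (0, 0), S = (1, 0), V = (0, 1), B = (2, -3).
1. F lies on line SB with SF:FB = 5:4 ⇒ F = (14/9, -5/3)
2. G is the centroid of triangle VKS ⇒ G = (1/3, 1/3)
line FG meets KS at R = (29/54, 0)
G = F + t·(R−F) with t = 6/5, so FG:GR = 6/5:-1/5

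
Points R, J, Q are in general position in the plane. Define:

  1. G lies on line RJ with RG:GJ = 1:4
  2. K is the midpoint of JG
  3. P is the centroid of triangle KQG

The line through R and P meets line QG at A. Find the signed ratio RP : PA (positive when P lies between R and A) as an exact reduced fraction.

Choose coordinates R = (0, 0), J = (1, 0), Q = (0, 1).
1. G lies on line RJ with RG:GJ = 1:4 ⇒ G = (1/5, 0)
2. K is the midpoint of JG ⇒ K = (3/5, 0)
3. P is the centroid of triangle KQG ⇒ P = (4/15, 1/3)
line RP meets QG at A = (4/25, 1/5)
P = R + t·(A−R) with t = 5/3, so RP:PA = 5/3:-2/3

RP:PA = -5/2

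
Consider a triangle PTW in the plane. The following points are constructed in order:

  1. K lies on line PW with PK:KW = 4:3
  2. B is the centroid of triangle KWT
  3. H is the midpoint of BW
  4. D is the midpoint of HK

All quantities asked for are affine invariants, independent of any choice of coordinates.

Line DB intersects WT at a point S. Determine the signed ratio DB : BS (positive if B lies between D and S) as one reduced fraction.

Work in coordinates with P = (0, 0), T = (1, 0), W = (0, 1).
1. K lies on line PW with PK:KW = 4:3 ⇒ K = (0, 4/7)
2. B is the centroid of triangle KWT ⇒ B = (1/3, 11/21)
3. H is the midpoint of BW ⇒ H = (1/6, 16/21)
4. D is the midpoint of HK ⇒ D = (1/12, 2/3)
line DB meets WT at S = (2/3, 1/3)
B = D + t·(S−D) with t = 3/7, so DB:BS = 3/7:4/7

DB:BS = 3/4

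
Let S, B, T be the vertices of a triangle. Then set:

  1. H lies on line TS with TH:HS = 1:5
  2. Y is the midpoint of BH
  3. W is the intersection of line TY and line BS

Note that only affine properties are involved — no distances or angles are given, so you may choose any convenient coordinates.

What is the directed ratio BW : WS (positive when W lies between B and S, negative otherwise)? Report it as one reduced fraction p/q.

BW:WS = 1/6

Work in coordinates with S = (0, 0), B = (1, 0), T = (0, 1).
1. H lies on line TS with TH:HS = 1:5 ⇒ H = (0, 5/6)
2. Y is the midpoint of BH ⇒ Y = (1/2, 5/12)
3. W is the intersection of line TY and line BS ⇒ W = (6/7, 0)
W = B + t·(S−B) with t = 1/7, so BW:WS = t:(1−t) = 1/7:6/7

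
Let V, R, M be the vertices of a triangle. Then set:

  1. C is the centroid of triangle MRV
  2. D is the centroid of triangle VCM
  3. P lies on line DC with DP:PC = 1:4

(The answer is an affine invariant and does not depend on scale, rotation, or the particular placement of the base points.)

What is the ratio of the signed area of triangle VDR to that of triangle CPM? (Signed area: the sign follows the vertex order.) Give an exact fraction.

[VDR]:[CPM] = 5

Set V = (0, 0), R = (1, 0), M = (0, 1); any affine frame gives the same invariant.
1. C is the centroid of triangle MRV ⇒ C = (1/3, 1/3)
2. D is the centroid of triangle VCM ⇒ D = (1/9, 4/9)
3. P lies on line DC with DP:PC = 1:4 ⇒ P = (7/45, 19/45)
2·[VDR] = -4/9, 2·[CPM] = -4/45
[VDR]:[CPM] = -4/9:-4/45 = 5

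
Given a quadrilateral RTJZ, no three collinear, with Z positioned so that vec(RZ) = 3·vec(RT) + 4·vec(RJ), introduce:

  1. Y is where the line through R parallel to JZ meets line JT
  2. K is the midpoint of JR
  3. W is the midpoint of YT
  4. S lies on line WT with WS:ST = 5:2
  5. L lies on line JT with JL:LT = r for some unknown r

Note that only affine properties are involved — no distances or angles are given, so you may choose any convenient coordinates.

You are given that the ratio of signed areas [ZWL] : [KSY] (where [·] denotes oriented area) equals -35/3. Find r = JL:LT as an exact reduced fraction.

r = 1/2

Choose coordinates R = (0, 0), T = (1, 0), J = (0, 1), Z = (3, 4).
1. Y is where the line through R parallel to JZ meets line JT ⇒ Y = (1/2, 1/2)
2. K is the midpoint of JR ⇒ K = (0, 1/2)
3. W is the midpoint of YT ⇒ W = (3/4, 1/4)
4. S lies on line WT with WS:ST = 5:2 ⇒ S = (13/14, 1/14)
5. With JL:LT = r, write λ = r/(r+1) so L = J + λ·(T−J); L is affine-linear in λ
Every point depending on L is an affine combination of L and λ-independent points, so each such coordinate is linear in λ; the λ² term in each signed area is a multiple of (T−J)×(T−J) = 0, so 2·[ZWL] and 2·[KSY] are each linear in λ. Evaluating at λ=0 and λ=1:
  2·[ZWL] = 6·λ − 9/2,   2·[KSY] = 3/14
So [ZWL]:[KSY] = (6·λ − 9/2) / (3/14). Setting this equal to -35/3:
  6·λ − 9/2 = -35/3·(3/14)  ⇒  λ = 1/3
Then r = λ/(1−λ) = (1/3)/(2/3) = 1/2. Check: with r = 1/2, L = (1/3, 2/3) and [ZWL]:[KSY] = -35/3 as required.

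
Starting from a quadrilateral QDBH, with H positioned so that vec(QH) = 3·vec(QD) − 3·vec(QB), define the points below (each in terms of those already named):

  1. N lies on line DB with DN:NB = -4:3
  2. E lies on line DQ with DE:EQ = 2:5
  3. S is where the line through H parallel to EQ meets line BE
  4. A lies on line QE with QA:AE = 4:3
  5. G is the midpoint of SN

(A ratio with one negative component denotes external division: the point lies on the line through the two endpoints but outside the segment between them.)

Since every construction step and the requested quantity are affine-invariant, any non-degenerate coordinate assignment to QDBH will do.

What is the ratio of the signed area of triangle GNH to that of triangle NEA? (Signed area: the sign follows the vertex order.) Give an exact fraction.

[GNH]:[NEA] = 49/120

Work in coordinates with Q = (0, 0), D = (1, 0), B = (0, 1), H = (3, -3).
1. N lies on line DB with DN:NB = -4:3 ⇒ N = (-3, 4)
2. E lies on line DQ with DE:EQ = 2:5 ⇒ E = (5/7, 0)
3. S is where the line through H parallel to EQ meets line BE ⇒ S = (20/7, -3)
4. A lies on line QE with QA:AE = 4:3 ⇒ A = (20/49, 0)
5. G is the midpoint of SN ⇒ G = (-1/14, 1/2)
2·[GNH] = -1/2, 2·[NEA] = -60/49
[GNH]:[NEA] = -1/2:-60/49 = 49/120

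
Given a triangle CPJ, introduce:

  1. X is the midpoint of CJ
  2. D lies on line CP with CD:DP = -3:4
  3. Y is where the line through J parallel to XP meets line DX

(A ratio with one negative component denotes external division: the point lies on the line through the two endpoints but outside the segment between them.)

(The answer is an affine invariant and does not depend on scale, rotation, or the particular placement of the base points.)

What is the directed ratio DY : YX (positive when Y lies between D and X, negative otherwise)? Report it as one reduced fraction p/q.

DY:YX = -5

Work in coordinates with C = (0, 0), P = (1, 0), J = (0, 1).
1. X is the midpoint of CJ ⇒ X = (0, 1/2)
2. D lies on line CP with CD:DP = -3:4 ⇒ D = (-3, 0)
3. Y is where the line through J parallel to XP meets line DX ⇒ Y = (3/4, 5/8)
Y = D + t·(X−D) with t = 5/4, so DY:YX = t:(1−t) = 5/4:-1/4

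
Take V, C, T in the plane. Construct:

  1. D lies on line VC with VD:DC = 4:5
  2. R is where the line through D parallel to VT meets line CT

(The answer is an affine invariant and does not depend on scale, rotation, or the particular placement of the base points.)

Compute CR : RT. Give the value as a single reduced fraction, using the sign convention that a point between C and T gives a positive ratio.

Choose coordinates V = (0, 0), C = (1, 0), T = (0, 1).
1. D lies on line VC with VD:DC = 4:5 ⇒ D = (4/9, 0)
2. R is where the line through D parallel to VT meets line CT ⇒ R = (4/9, 5/9)
R = C + t·(T−C) with t = 5/9, so CR:RT = t:(1−t) = 5/9:4/9

CR:RT = 5/4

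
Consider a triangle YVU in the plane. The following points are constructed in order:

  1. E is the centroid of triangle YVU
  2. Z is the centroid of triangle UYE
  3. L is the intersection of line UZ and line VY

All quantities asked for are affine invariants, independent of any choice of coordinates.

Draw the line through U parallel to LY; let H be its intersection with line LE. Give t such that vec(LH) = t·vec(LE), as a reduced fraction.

t = 3

Choose coordinates Y = (0, 0), V = (1, 0), U = (0, 1).
1. E is the centroid of triangle YVU ⇒ E = (1/3, 1/3)
2. Z is the centroid of triangle UYE ⇒ Z = (1/9, 4/9)
3. L is the intersection of line UZ and line VY ⇒ L = (1/5, 0)
through U parallel to LY: direction (-1/5, 0); meets LE at H = (3/5, 1)
H = L + t·(E−L) with t = 3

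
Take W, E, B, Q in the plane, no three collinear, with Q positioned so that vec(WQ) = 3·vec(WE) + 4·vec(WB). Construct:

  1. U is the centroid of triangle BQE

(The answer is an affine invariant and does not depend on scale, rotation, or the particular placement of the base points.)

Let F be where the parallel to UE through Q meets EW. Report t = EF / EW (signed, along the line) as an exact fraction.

t = -6/5

Work in coordinates with W = (0, 0), E = (1, 0), B = (0, 1), Q = (3, 4).
1. U is the centroid of triangle BQE ⇒ U = (4/3, 5/3)
through Q parallel to UE: direction (-1/3, -5/3); meets EW at F = (11/5, 0)
F = E + t·(W−E) with t = -6/5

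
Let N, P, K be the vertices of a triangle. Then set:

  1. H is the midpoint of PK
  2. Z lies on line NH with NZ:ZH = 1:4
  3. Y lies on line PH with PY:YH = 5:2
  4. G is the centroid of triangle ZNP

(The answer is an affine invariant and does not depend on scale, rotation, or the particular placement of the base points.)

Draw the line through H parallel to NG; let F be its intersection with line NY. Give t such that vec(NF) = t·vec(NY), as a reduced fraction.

Assign N = (0, 0), P = (1, 0), K = (0, 1) — the answer is frame-independent, so this choice is without loss of generality.
1. H is the midpoint of PK ⇒ H = (1/2, 1/2)
2. Z lies on line NH with NZ:ZH = 1:4 ⇒ Z = (1/10, 1/10)
3. Y lies on line PH with PY:YH = 5:2 ⇒ Y = (9/14, 5/14)
4. G is the centroid of triangle ZNP ⇒ G = (11/30, 1/30)
through H parallel to NG: direction (11/30, 1/30); meets NY at F = (45/46, 25/46)
F = N + t·(Y−N) with t = 35/23

t = 35/23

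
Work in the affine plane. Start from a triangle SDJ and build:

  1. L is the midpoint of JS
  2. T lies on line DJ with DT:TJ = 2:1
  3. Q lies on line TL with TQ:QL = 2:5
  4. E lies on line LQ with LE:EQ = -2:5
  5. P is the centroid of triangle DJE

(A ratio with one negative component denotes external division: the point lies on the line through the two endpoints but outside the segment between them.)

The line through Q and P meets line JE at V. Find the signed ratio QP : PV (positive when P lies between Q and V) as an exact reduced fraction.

QP:PV = -6/31

Work in coordinates with S = (0, 0), D = (1, 0), J = (0, 1).
1. L is the midpoint of JS ⇒ L = (0, 1/2)
2. T lies on line DJ with DT:TJ = 2:1 ⇒ T = (1/3, 2/3)
3. Q lies on line TL with TQ:QL = 2:5 ⇒ Q = (5/21, 13/21)
4. E lies on line LQ with LE:EQ = -2:5 ⇒ E = (-10/63, 53/126)
5. P is the centroid of triangle DJE ⇒ P = (53/189, 179/378)
line QP meets JE at V = (5/81, 397/324)
P = Q + t·(V−Q) with t = -6/25, so QP:PV = -6/25:31/25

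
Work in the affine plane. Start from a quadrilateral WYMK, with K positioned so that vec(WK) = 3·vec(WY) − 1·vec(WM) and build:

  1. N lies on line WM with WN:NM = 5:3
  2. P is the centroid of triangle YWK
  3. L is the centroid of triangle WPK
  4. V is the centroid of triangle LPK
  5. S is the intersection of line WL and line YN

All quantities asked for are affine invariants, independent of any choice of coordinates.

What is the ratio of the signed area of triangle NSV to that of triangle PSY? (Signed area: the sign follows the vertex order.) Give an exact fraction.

[NSV]:[PSY] = -65/288

Choose coordinates W = (0, 0), Y = (1, 0), M = (0, 1), K = (3, -1).
1. N lies on line WM with WN:NM = 5:3 ⇒ N = (0, 5/8)
2. P is the centroid of triangle YWK ⇒ P = (4/3, -1/3)
3. L is the centroid of triangle WPK ⇒ L = (13/9, -4/9)
4. V is the centroid of triangle LPK ⇒ V = (52/27, -16/27)
5. S is the intersection of line WL and line YN ⇒ S = (65/33, -20/33)
2·[NSV] = -65/2376, 2·[PSY] = 4/33
[NSV]:[PSY] = -65/2376:4/33 = -65/288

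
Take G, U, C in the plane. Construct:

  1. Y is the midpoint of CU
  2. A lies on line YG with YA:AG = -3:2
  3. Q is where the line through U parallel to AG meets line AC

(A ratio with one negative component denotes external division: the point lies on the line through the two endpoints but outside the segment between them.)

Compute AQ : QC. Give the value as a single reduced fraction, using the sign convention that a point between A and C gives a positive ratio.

AQ:QC = -1/2

Assign G = (0, 0), U = (1, 0), C = (0, 1) — the answer is frame-independent, so this choice is without loss of generality.
1. Y is the midpoint of CU ⇒ Y = (1/2, 1/2)
2. A lies on line YG with YA:AG = -3:2 ⇒ A = (-1, -1)
3. Q is where the line through U parallel to AG meets line AC ⇒ Q = (-2, -3)
Q = A + t·(C−A) with t = -1, so AQ:QC = t:(1−t) = -1:2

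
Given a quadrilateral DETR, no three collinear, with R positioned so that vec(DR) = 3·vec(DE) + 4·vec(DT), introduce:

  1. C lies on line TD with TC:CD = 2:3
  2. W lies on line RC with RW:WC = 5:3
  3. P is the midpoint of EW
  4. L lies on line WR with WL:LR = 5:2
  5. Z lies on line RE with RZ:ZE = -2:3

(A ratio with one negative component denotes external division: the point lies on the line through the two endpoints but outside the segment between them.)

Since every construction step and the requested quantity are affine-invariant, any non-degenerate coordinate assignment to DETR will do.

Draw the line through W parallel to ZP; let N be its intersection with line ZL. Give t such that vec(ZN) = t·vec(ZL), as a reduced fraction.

t = -21/4

Set D = (0, 0), E = (1, 0), T = (0, 1), R = (3, 4); any affine frame gives the same invariant.
1. C lies on line TD with TC:CD = 2:3 ⇒ C = (0, 3/5)
2. W lies on line RC with RW:WC = 5:3 ⇒ W = (9/8, 15/8)
3. P is the midpoint of EW ⇒ P = (17/16, 15/16)
4. L lies on line WR with WL:LR = 5:2 ⇒ L = (69/28, 95/28)
5. Z lies on line RE with RZ:ZE = -2:3 ⇒ Z = (7, 12)
through W parallel to ZP: direction (-95/16, -177/16); meets ZL at N = (493/16, 915/16)
N = Z + t·(L−Z) with t = -21/4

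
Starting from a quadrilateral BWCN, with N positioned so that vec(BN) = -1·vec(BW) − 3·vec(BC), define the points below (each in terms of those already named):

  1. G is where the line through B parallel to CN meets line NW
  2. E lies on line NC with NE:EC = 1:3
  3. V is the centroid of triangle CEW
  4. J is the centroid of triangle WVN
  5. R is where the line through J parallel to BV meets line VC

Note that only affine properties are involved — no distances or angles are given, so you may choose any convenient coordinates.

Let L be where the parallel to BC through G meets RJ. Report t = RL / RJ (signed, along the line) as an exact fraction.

t = 138/25

Set B = (0, 0), W = (1, 0), C = (0, 1), N = (-1, -3); any affine frame gives the same invariant.
1. G is where the line through B parallel to CN meets line NW ⇒ G = (-3/5, -12/5)
2. E lies on line NC with NE:EC = 1:3 ⇒ E = (-3/4, -2)
3. V is the centroid of triangle CEW ⇒ V = (1/12, -1/3)
4. J is the centroid of triangle WVN ⇒ J = (1/36, -10/9)
5. R is where the line through J parallel to BV meets line VC ⇒ R = (1/6, -5/3)
through G parallel to BC: direction (0, 1); meets RJ at L = (-3/5, 7/5)
L = R + t·(J−R) with t = 138/25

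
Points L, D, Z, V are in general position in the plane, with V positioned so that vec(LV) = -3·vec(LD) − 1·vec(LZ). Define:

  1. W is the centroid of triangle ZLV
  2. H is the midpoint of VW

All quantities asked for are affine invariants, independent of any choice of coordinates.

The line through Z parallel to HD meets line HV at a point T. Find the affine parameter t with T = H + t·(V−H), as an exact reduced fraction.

Work in coordinates with L = (0, 0), D = (1, 0), Z = (0, 1), V = (-3, -1).
1. W is the centroid of triangle ZLV ⇒ W = (-1, 0)
2. H is the midpoint of VW ⇒ H = (-2, -1/2)
through Z parallel to HD: direction (3, 1/2); meets HV at T = (3/2, 5/4)
T = H + t·(V−H) with t = -7/2

t = -7/2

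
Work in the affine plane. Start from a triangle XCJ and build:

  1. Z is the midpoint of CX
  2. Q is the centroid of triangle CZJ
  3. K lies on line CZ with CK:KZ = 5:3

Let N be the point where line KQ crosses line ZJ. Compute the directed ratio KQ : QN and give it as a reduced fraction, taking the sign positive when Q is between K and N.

Set X = (0, 0), C = (1, 0), J = (0, 1); any affine frame gives the same invariant.
1. Z is the midpoint of CX ⇒ Z = (1/2, 0)
2. Q is the centroid of triangle CZJ ⇒ Q = (1/2, 1/3)
3. K lies on line CZ with CK:KZ = 5:3 ⇒ K = (11/16, 0)
line KQ meets ZJ at N = (-1, 3)
Q = K + t·(N−K) with t = 1/9, so KQ:QN = 1/9:8/9

KQ:QN = 1/8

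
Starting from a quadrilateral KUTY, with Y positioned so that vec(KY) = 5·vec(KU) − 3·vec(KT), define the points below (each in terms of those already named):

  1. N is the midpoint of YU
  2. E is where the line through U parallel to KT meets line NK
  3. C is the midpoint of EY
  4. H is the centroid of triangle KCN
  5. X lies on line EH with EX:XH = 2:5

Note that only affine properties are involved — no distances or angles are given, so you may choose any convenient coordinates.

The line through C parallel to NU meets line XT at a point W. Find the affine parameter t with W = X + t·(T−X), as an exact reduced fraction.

t = 17/59

Work in coordinates with K = (0, 0), U = (1, 0), T = (0, 1), Y = (5, -3).
1. N is the midpoint of YU ⇒ N = (3, -3/2)
2. E is where the line through U parallel to KT meets line NK ⇒ E = (1, -1/2)
3. C is the midpoint of EY ⇒ C = (3, -7/4)
4. H is the centroid of triangle KCN ⇒ H = (2, -13/12)
5. X lies on line EH with EX:XH = 2:5 ⇒ X = (9/7, -2/3)
through C parallel to NU: direction (-2, 3/2); meets XT at W = (54/59, -11/59)
W = X + t·(T−X) with t = 17/59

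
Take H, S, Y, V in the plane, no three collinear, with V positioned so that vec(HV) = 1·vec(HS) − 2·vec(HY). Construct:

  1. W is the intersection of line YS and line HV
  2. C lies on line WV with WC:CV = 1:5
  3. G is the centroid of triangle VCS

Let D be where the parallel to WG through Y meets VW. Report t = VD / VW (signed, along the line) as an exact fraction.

Choose coordinates H = (0, 0), S = (1, 0), Y = (0, 1), V = (1, -2).
1. W is the intersection of line YS and line HV ⇒ W = (-1, 2)
2. C lies on line WV with WC:CV = 1:5 ⇒ C = (-2/3, 4/3)
3. G is the centroid of triangle VCS ⇒ G = (4/9, -2/9)
through Y parallel to WG: direction (13/9, -20/9); meets VW at D = (-13/6, 13/3)
D = V + t·(W−V) with t = 19/12

t = 19/12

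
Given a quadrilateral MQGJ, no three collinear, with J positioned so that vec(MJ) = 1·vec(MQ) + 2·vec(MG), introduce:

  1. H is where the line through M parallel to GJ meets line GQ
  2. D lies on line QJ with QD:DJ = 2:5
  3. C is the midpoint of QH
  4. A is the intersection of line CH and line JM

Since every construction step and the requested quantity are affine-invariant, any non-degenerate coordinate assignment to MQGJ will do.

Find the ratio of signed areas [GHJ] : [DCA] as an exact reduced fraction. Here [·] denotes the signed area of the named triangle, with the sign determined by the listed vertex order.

[GHJ]:[DCA] = -21/5

Assign M = (0, 0), Q = (1, 0), G = (0, 1), J = (1, 2) — the answer is frame-independent, so this choice is without loss of generality.
1. H is where the line through M parallel to GJ meets line GQ ⇒ H = (1/2, 1/2)
2. D lies on line QJ with QD:DJ = 2:5 ⇒ D = (1, 4/7)
3. C is the midpoint of QH ⇒ C = (3/4, 1/4)
4. A is the intersection of line CH and line JM ⇒ A = (1/3, 2/3)
2·[GHJ] = 1, 2·[DCA] = -5/21
[GHJ]:[DCA] = 1:-5/21 = -21/5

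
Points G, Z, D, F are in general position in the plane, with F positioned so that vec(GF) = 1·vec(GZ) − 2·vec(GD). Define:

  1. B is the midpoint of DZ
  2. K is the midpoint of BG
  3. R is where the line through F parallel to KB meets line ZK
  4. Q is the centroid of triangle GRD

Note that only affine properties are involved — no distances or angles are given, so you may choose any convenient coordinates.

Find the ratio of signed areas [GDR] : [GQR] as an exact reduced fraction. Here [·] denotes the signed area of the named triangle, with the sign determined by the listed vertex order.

[GDR]:[GQR] = 3

Work in coordinates with G = (0, 0), Z = (1, 0), D = (0, 1), F = (1, -2).
1. B is the midpoint of DZ ⇒ B = (1/2, 1/2)
2. K is the midpoint of BG ⇒ K = (1/4, 1/4)
3. R is where the line through F parallel to KB meets line ZK ⇒ R = (5/2, -1/2)
4. Q is the centroid of triangle GRD ⇒ Q = (5/6, 1/6)
2·[GDR] = -5/2, 2·[GQR] = -5/6
[GDR]:[GQR] = -5/2:-5/6 = 3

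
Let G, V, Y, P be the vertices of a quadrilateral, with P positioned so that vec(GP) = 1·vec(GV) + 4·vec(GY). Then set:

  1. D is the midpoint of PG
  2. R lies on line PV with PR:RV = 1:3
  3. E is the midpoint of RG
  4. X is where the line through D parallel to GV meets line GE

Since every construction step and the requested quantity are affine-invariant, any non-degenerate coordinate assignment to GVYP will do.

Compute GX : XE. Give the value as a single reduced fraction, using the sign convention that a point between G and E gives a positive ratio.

GX:XE = -4

Choose coordinates G = (0, 0), V = (1, 0), Y = (0, 1), P = (1, 4).
1. D is the midpoint of PG ⇒ D = (1/2, 2)
2. R lies on line PV with PR:RV = 1:3 ⇒ R = (1, 3)
3. E is the midpoint of RG ⇒ E = (1/2, 3/2)
4. X is where the line through D parallel to GV meets line GE ⇒ X = (2/3, 2)
X = G + t·(E−G) with t = 4/3, so GX:XE = t:(1−t) = 4/3:-1/3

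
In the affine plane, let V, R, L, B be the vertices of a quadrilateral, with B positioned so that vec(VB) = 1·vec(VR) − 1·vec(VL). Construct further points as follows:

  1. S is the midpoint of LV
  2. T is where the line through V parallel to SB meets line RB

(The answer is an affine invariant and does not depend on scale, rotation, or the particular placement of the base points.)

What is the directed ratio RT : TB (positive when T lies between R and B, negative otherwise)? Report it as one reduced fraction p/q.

Choose coordinates V = (0, 0), R = (1, 0), L = (0, 1), B = (1, -1).
1. S is the midpoint of LV ⇒ S = (0, 1/2)
2. T is where the line through V parallel to SB meets line RB ⇒ T = (1, -3/2)
T = R + t·(B−R) with t = 3/2, so RT:TB = t:(1−t) = 3/2:-1/2

RT:TB = -3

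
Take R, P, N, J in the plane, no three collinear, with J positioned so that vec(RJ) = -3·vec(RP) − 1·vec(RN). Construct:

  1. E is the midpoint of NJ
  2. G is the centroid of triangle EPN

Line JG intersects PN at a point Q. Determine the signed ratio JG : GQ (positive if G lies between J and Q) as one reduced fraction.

JG:GQ = 5

Work in coordinates with R = (0, 0), P = (1, 0), N = (0, 1), J = (-3, -1).
1. E is the midpoint of NJ ⇒ E = (-3/2, 0)
2. G is the centroid of triangle EPN ⇒ G = (-1/6, 1/3)
line JG meets PN at Q = (2/5, 3/5)
G = J + t·(Q−J) with t = 5/6, so JG:GQ = 5/6:1/6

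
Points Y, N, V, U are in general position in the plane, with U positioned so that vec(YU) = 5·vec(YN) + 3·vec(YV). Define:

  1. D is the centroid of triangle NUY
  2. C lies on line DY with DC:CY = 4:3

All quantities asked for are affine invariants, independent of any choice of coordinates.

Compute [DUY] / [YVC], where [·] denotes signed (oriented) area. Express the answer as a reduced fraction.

Choose coordinates Y = (0, 0), N = (1, 0), V = (0, 1), U = (5, 3).
1. D is the centroid of triangle NUY ⇒ D = (2, 1)
2. C lies on line DY with DC:CY = 4:3 ⇒ C = (6/7, 3/7)
2·[DUY] = 1, 2·[YVC] = -6/7
[DUY]:[YVC] = 1:-6/7 = -7/6

[DUY]:[YVC] = -7/6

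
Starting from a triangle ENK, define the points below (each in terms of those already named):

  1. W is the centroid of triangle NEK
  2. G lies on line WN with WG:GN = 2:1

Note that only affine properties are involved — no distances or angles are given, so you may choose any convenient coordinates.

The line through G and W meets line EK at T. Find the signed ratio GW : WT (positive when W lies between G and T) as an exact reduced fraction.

GW:WT = 4/3

Assign E = (0, 0), N = (1, 0), K = (0, 1) — the answer is frame-independent, so this choice is without loss of generality.
1. W is the centroid of triangle NEK ⇒ W = (1/3, 1/3)
2. G lies on line WN with WG:GN = 2:1 ⇒ G = (7/9, 1/9)
line GW meets EK at T = (0, 1/2)
W = G + t·(T−G) with t = 4/7, so GW:WT = 4/7:3/7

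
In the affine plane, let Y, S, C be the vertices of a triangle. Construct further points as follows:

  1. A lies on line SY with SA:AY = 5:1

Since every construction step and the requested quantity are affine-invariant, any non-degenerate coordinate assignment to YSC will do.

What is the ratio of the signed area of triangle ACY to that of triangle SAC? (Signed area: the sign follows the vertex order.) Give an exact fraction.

[ACY]:[SAC] = -1/5

Set Y = (0, 0), S = (1, 0), C = (0, 1); any affine frame gives the same invariant.
1. A lies on line SY with SA:AY = 5:1 ⇒ A = (1/6, 0)
2·[ACY] = 1/6, 2·[SAC] = -5/6
[ACY]:[SAC] = 1/6:-5/6 = -1/5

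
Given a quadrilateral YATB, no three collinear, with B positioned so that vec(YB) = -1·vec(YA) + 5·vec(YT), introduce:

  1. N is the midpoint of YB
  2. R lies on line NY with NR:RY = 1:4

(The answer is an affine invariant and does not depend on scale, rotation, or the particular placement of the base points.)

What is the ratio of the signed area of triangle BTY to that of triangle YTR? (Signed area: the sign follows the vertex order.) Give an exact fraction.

Set Y = (0, 0), A = (1, 0), T = (0, 1), B = (-1, 5); any affine frame gives the same invariant.
1. N is the midpoint of YB ⇒ N = (-1/2, 5/2)
2. R lies on line NY with NR:RY = 1:4 ⇒ R = (-2/5, 2)
2·[BTY] = -1, 2·[YTR] = 2/5
[BTY]:[YTR] = -1:2/5 = -5/2

[BTY]:[YTR] = -5/2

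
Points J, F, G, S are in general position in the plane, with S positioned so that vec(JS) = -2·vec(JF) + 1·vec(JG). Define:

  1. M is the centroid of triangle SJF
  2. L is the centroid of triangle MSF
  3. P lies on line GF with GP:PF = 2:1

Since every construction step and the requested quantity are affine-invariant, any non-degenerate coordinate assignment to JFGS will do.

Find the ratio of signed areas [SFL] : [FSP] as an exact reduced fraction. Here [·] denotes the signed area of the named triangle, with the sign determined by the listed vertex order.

[SFL]:[FSP] = 1/6

Assign J = (0, 0), F = (1, 0), G = (0, 1), S = (-2, 1) — the answer is frame-independent, so this choice is without loss of generality.
1. M is the centroid of triangle SJF ⇒ M = (-1/3, 1/3)
2. L is the centroid of triangle MSF ⇒ L = (-4/9, 4/9)
3. P lies on line GF with GP:PF = 2:1 ⇒ P = (2/3, 1/3)
2·[SFL] = -1/9, 2·[FSP] = -2/3
[SFL]:[FSP] = -1/9:-2/3 = 1/6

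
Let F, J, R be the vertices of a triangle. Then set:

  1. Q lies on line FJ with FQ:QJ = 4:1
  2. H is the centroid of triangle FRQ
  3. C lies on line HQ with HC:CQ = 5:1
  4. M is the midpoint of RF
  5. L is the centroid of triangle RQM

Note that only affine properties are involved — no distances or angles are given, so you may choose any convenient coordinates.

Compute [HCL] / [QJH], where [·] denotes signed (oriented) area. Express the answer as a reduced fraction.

[HCL]:[QJH] = 10/9

Assign F = (0, 0), J = (1, 0), R = (0, 1) — the answer is frame-independent, so this choice is without loss of generality.
1. Q lies on line FJ with FQ:QJ = 4:1 ⇒ Q = (4/5, 0)
2. H is the centroid of triangle FRQ ⇒ H = (4/15, 1/3)
3. C lies on line HQ with HC:CQ = 5:1 ⇒ C = (32/45, 1/18)
4. M is the midpoint of RF ⇒ M = (0, 1/2)
5. L is the centroid of triangle RQM ⇒ L = (4/15, 1/2)
2·[HCL] = 2/27, 2·[QJH] = 1/15
[HCL]:[QJH] = 2/27:1/15 = 10/9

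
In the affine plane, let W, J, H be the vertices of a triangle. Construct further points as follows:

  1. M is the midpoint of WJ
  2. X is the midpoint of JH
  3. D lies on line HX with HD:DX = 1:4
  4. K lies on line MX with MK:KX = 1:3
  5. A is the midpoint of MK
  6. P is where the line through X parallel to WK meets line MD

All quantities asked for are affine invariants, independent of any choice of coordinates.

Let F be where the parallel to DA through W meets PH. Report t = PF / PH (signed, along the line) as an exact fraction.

t = 69/5

Set W = (0, 0), J = (1, 0), H = (0, 1); any affine frame gives the same invariant.
1. M is the midpoint of WJ ⇒ M = (1/2, 0)
2. X is the midpoint of JH ⇒ X = (1/2, 1/2)
3. D lies on line HX with HD:DX = 1:4 ⇒ D = (1/10, 9/10)
4. K lies on line MX with MK:KX = 1:3 ⇒ K = (1/2, 1/8)
5. A is the midpoint of MK ⇒ A = (1/2, 1/16)
6. P is where the line through X parallel to WK meets line MD ⇒ P = (3/10, 9/20)
through W parallel to DA: direction (2/5, -67/80); meets PH at F = (-96/25, 201/25)
F = P + t·(H−P) with t = 69/5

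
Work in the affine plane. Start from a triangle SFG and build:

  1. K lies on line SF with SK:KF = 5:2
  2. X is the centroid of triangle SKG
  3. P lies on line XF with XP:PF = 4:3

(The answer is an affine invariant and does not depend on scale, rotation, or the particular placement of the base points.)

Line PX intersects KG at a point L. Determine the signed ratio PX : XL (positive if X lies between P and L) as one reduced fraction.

PX:XL = -44/35

Set S = (0, 0), F = (1, 0), G = (0, 1); any affine frame gives the same invariant.
1. K lies on line SF with SK:KF = 5:2 ⇒ K = (5/7, 0)
2. X is the centroid of triangle SKG ⇒ X = (5/21, 1/3)
3. P lies on line XF with XP:PF = 4:3 ⇒ P = (33/49, 1/7)
line PX meets KG at L = (45/77, 2/11)
X = P + t·(L−P) with t = 44/9, so PX:XL = 44/9:-35/9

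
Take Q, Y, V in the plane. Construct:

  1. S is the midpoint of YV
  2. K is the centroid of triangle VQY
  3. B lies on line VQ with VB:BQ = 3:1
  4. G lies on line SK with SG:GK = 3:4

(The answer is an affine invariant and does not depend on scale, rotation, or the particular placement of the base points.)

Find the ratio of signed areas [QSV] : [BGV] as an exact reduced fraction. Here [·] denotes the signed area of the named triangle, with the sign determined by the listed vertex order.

Set Q = (0, 0), Y = (1, 0), V = (0, 1); any affine frame gives the same invariant.
1. S is the midpoint of YV ⇒ S = (1/2, 1/2)
2. K is the centroid of triangle VQY ⇒ K = (1/3, 1/3)
3. B lies on line VQ with VB:BQ = 3:1 ⇒ B = (0, 1/4)
4. G lies on line SK with SG:GK = 3:4 ⇒ G = (3/7, 3/7)
2·[QSV] = 1/2, 2·[BGV] = 9/28
[QSV]:[BGV] = 1/2:9/28 = 14/9

[QSV]:[BGV] = 14/9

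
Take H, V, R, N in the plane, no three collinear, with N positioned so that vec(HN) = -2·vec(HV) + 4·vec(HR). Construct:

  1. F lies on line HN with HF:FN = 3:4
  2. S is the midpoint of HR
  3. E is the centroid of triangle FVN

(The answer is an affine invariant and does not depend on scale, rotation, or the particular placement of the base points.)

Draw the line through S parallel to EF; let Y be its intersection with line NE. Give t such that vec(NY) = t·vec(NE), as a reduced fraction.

Assign H = (0, 0), V = (1, 0), R = (0, 1), N = (-2, 4) — the answer is frame-independent, so this choice is without loss of generality.
1. F lies on line HN with HF:FN = 3:4 ⇒ F = (-6/7, 12/7)
2. S is the midpoint of HR ⇒ S = (0, 1/2)
3. E is the centroid of triangle FVN ⇒ E = (-13/21, 40/21)
through S parallel to EF: direction (-5/21, -4/21); meets NE at Y = (45/224, 37/56)
Y = N + t·(E−N) with t = 51/32

t = 51/32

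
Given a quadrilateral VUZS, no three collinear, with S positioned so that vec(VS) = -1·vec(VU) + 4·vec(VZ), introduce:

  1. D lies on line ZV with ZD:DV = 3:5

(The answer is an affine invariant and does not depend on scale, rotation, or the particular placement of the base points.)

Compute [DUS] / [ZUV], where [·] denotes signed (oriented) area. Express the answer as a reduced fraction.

[DUS]:[ZUV] = -11/4

Assign V = (0, 0), U = (1, 0), Z = (0, 1), S = (-1, 4) — the answer is frame-independent, so this choice is without loss of generality.
1. D lies on line ZV with ZD:DV = 3:5 ⇒ D = (0, 5/8)
2·[DUS] = 11/4, 2·[ZUV] = -1
[DUS]:[ZUV] = 11/4:-1 = -11/4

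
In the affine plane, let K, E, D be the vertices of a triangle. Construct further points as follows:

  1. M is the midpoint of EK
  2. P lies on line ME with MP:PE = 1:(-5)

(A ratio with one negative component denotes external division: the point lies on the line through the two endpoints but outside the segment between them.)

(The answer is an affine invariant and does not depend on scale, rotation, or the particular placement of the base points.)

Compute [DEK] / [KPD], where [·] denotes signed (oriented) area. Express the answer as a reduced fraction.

[DEK]:[KPD] = -8/3

Choose coordinates K = (0, 0), E = (1, 0), D = (0, 1).
1. M is the midpoint of EK ⇒ M = (1/2, 0)
2. P lies on line ME with MP:PE = 1:(-5) ⇒ P = (3/8, 0)
2·[DEK] = -1, 2·[KPD] = 3/8
[DEK]:[KPD] = -1:3/8 = -8/3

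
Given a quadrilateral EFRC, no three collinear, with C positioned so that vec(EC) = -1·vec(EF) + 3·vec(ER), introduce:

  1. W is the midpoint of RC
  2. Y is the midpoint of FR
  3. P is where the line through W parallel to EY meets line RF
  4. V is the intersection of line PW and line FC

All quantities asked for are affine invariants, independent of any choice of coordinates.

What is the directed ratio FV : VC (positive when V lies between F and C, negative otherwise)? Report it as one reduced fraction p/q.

Set E = (0, 0), F = (1, 0), R = (0, 1), C = (-1, 3); any affine frame gives the same invariant.
1. W is the midpoint of RC ⇒ W = (-1/2, 2)
2. Y is the midpoint of FR ⇒ Y = (1/2, 1/2)
3. P is where the line through W parallel to EY meets line RF ⇒ P = (-3/4, 7/4)
4. V is the intersection of line PW and line FC ⇒ V = (-2/5, 21/10)
V = F + t·(C−F) with t = 7/10, so FV:VC = t:(1−t) = 7/10:3/10

FV:VC = 7/3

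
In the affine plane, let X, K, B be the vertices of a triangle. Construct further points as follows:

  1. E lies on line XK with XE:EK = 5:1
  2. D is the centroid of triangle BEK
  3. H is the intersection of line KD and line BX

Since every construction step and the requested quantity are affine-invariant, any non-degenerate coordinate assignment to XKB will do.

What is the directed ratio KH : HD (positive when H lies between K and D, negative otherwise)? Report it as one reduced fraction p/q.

Choose coordinates X = (0, 0), K = (1, 0), B = (0, 1).
1. E lies on line XK with XE:EK = 5:1 ⇒ E = (5/6, 0)
2. D is the centroid of triangle BEK ⇒ D = (11/18, 1/3)
3. H is the intersection of line KD and line BX ⇒ H = (0, 6/7)
H = K + t·(D−K) with t = 18/7, so KH:HD = t:(1−t) = 18/7:-11/7

KH:HD = -18/11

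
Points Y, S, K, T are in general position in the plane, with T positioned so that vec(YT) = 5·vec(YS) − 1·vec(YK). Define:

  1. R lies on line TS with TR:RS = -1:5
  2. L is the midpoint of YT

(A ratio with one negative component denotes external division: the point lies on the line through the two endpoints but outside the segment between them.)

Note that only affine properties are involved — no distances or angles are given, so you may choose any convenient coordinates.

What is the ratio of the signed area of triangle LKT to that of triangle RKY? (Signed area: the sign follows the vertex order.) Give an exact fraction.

Assign Y = (0, 0), S = (1, 0), K = (0, 1), T = (5, -1) — the answer is frame-independent, so this choice is without loss of generality.
1. R lies on line TS with TR:RS = -1:5 ⇒ R = (6, -5/4)
2. L is the midpoint of YT ⇒ L = (5/2, -1/2)
2·[LKT] = -5/2, 2·[RKY] = 6
[LKT]:[RKY] = -5/2:6 = -5/12

[LKT]:[RKY] = -5/12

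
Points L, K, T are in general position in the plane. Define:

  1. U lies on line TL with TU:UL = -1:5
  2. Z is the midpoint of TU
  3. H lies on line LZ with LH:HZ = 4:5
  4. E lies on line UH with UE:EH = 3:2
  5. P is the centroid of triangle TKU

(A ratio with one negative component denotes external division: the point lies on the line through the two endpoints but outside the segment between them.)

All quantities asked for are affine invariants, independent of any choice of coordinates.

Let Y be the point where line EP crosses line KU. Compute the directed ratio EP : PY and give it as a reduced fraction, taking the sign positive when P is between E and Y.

Assign L = (0, 0), K = (1, 0), T = (0, 1) — the answer is frame-independent, so this choice is without loss of generality.
1. U lies on line TL with TU:UL = -1:5 ⇒ U = (0, 5/4)
2. Z is the midpoint of TU ⇒ Z = (0, 9/8)
3. H lies on line LZ with LH:HZ = 4:5 ⇒ H = (0, 1/2)
4. E lies on line UH with UE:EH = 3:2 ⇒ E = (0, 4/5)
5. P is the centroid of triangle TKU ⇒ P = (1/3, 3/4)
line EP meets KU at Y = (9/22, 65/88)
P = E + t·(Y−E) with t = 22/27, so EP:PY = 22/27:5/27

EP:PY = 22/5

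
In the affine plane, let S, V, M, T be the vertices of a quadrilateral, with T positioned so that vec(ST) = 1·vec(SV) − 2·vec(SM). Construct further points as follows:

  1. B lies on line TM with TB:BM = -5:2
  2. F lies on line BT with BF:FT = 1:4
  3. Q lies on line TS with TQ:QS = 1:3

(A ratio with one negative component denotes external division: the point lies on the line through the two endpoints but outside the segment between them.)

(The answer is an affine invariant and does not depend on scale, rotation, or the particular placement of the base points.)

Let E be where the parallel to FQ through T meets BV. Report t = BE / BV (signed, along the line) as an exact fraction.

Work in coordinates with S = (0, 0), V = (1, 0), M = (0, 1), T = (1, -2).
1. B lies on line TM with TB:BM = -5:2 ⇒ B = (-2/3, 3)
2. F lies on line BT with BF:FT = 1:4 ⇒ F = (-1/3, 2)
3. Q lies on line TS with TQ:QS = 1:3 ⇒ Q = (3/4, -3/2)
through T parallel to FQ: direction (13/12, -7/2); meets BV at E = (-37/93, 78/31)
E = B + t·(V−B) with t = 5/31

t = 5/31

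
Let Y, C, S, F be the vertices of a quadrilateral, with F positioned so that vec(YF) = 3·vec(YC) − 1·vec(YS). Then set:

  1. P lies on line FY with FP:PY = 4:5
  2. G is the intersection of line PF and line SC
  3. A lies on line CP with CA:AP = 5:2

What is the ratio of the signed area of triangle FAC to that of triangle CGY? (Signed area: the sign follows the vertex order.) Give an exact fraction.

Assign Y = (0, 0), C = (1, 0), S = (0, 1), F = (3, -1) — the answer is frame-independent, so this choice is without loss of generality.
1. P lies on line FY with FP:PY = 4:5 ⇒ P = (5/3, -5/9)
2. G is the intersection of line PF and line SC ⇒ G = (3/2, -1/2)
3. A lies on line CP with CA:AP = 5:2 ⇒ A = (31/21, -25/63)
2·[FAC] = -20/63, 2·[CGY] = -1/2
[FAC]:[CGY] = -20/63:-1/2 = 40/63

[FAC]:[CGY] = 40/63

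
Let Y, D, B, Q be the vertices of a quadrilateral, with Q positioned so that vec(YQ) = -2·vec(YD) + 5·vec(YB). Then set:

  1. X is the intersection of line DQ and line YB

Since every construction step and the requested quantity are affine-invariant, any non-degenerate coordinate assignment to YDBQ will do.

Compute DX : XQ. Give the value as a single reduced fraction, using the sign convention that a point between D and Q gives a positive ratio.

DX:XQ = 1/2

Choose coordinates Y = (0, 0), D = (1, 0), B = (0, 1), Q = (-2, 5).
1. X is the intersection of line DQ and line YB ⇒ X = (0, 5/3)
X = D + t·(Q−D) with t = 1/3, so DX:XQ = t:(1−t) = 1/3:2/3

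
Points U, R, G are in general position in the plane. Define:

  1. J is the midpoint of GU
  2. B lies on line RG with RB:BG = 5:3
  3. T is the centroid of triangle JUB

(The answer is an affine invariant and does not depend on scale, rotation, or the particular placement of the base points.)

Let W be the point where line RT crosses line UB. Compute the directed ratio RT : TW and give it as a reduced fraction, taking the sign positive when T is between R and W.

RT:TW = -11

Assign U = (0, 0), R = (1, 0), G = (0, 1) — the answer is frame-independent, so this choice is without loss of generality.
1. J is the midpoint of GU ⇒ J = (0, 1/2)
2. B lies on line RG with RB:BG = 5:3 ⇒ B = (3/8, 5/8)
3. T is the centroid of triangle JUB ⇒ T = (1/8, 3/8)
line RT meets UB at W = (9/44, 15/44)
T = R + t·(W−R) with t = 11/10, so RT:TW = 11/10:-1/10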